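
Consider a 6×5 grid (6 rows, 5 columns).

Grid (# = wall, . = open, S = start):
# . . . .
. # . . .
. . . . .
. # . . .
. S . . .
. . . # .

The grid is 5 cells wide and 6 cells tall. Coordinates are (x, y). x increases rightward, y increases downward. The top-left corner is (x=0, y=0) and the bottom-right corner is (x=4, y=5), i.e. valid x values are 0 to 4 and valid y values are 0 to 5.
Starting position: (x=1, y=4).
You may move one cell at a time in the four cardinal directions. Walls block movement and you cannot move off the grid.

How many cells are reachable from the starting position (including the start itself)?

BFS flood-fill from (x=1, y=4):
  Distance 0: (x=1, y=4)
  Distance 1: (x=0, y=4), (x=2, y=4), (x=1, y=5)
  Distance 2: (x=0, y=3), (x=2, y=3), (x=3, y=4), (x=0, y=5), (x=2, y=5)
  Distance 3: (x=0, y=2), (x=2, y=2), (x=3, y=3), (x=4, y=4)
  Distance 4: (x=0, y=1), (x=2, y=1), (x=1, y=2), (x=3, y=2), (x=4, y=3), (x=4, y=5)
  Distance 5: (x=2, y=0), (x=3, y=1), (x=4, y=2)
  Distance 6: (x=1, y=0), (x=3, y=0), (x=4, y=1)
  Distance 7: (x=4, y=0)
Total reachable: 26 (grid has 26 open cells total)

Answer: Reachable cells: 26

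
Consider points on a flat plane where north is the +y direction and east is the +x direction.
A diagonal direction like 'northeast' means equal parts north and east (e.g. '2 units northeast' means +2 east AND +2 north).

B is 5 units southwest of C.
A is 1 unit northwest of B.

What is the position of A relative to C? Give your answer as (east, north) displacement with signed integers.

Answer: A is at (east=-6, north=-4) relative to C.

Derivation:
Place C at the origin (east=0, north=0).
  B is 5 units southwest of C: delta (east=-5, north=-5); B at (east=-5, north=-5).
  A is 1 unit northwest of B: delta (east=-1, north=+1); A at (east=-6, north=-4).
Therefore A relative to C: (east=-6, north=-4).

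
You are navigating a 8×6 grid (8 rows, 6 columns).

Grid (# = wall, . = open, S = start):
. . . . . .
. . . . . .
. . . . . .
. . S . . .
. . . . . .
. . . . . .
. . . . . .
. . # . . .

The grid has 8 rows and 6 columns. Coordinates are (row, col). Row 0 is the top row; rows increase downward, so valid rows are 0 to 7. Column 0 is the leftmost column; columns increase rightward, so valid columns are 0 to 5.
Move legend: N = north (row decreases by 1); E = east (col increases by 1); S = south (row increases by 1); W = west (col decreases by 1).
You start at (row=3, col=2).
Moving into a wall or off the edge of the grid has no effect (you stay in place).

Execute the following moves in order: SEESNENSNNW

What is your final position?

Answer: Final position: (row=2, col=4)

Derivation:
Start: (row=3, col=2)
  S (south): (row=3, col=2) -> (row=4, col=2)
  E (east): (row=4, col=2) -> (row=4, col=3)
  E (east): (row=4, col=3) -> (row=4, col=4)
  S (south): (row=4, col=4) -> (row=5, col=4)
  N (north): (row=5, col=4) -> (row=4, col=4)
  E (east): (row=4, col=4) -> (row=4, col=5)
  N (north): (row=4, col=5) -> (row=3, col=5)
  S (south): (row=3, col=5) -> (row=4, col=5)
  N (north): (row=4, col=5) -> (row=3, col=5)
  N (north): (row=3, col=5) -> (row=2, col=5)
  W (west): (row=2, col=5) -> (row=2, col=4)
Final: (row=2, col=4)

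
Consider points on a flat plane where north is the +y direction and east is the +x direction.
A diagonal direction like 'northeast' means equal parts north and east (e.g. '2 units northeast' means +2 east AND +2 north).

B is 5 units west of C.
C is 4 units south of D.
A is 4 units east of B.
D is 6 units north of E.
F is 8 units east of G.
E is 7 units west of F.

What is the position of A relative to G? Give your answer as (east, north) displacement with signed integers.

Place G at the origin (east=0, north=0).
  F is 8 units east of G: delta (east=+8, north=+0); F at (east=8, north=0).
  E is 7 units west of F: delta (east=-7, north=+0); E at (east=1, north=0).
  D is 6 units north of E: delta (east=+0, north=+6); D at (east=1, north=6).
  C is 4 units south of D: delta (east=+0, north=-4); C at (east=1, north=2).
  B is 5 units west of C: delta (east=-5, north=+0); B at (east=-4, north=2).
  A is 4 units east of B: delta (east=+4, north=+0); A at (east=0, north=2).
Therefore A relative to G: (east=0, north=2).

Answer: A is at (east=0, north=2) relative to G.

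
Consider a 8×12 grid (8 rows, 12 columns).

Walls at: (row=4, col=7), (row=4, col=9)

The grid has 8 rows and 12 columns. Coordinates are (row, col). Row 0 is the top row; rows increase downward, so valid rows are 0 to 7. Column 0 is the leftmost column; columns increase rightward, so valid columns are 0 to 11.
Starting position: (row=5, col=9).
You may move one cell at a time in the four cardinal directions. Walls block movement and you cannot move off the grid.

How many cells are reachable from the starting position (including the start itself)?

BFS flood-fill from (row=5, col=9):
  Distance 0: (row=5, col=9)
  Distance 1: (row=5, col=8), (row=5, col=10), (row=6, col=9)
  Distance 2: (row=4, col=8), (row=4, col=10), (row=5, col=7), (row=5, col=11), (row=6, col=8), (row=6, col=10), (row=7, col=9)
  Distance 3: (row=3, col=8), (row=3, col=10), (row=4, col=11), (row=5, col=6), (row=6, col=7), (row=6, col=11), (row=7, col=8), (row=7, col=10)
  Distance 4: (row=2, col=8), (row=2, col=10), (row=3, col=7), (row=3, col=9), (row=3, col=11), (row=4, col=6), (row=5, col=5), (row=6, col=6), (row=7, col=7), (row=7, col=11)
  Distance 5: (row=1, col=8), (row=1, col=10), (row=2, col=7), (row=2, col=9), (row=2, col=11), (row=3, col=6), (row=4, col=5), (row=5, col=4), (row=6, col=5), (row=7, col=6)
  Distance 6: (row=0, col=8), (row=0, col=10), (row=1, col=7), (row=1, col=9), (row=1, col=11), (row=2, col=6), (row=3, col=5), (row=4, col=4), (row=5, col=3), (row=6, col=4), (row=7, col=5)
  Distance 7: (row=0, col=7), (row=0, col=9), (row=0, col=11), (row=1, col=6), (row=2, col=5), (row=3, col=4), (row=4, col=3), (row=5, col=2), (row=6, col=3), (row=7, col=4)
  Distance 8: (row=0, col=6), (row=1, col=5), (row=2, col=4), (row=3, col=3), (row=4, col=2), (row=5, col=1), (row=6, col=2), (row=7, col=3)
  Distance 9: (row=0, col=5), (row=1, col=4), (row=2, col=3), (row=3, col=2), (row=4, col=1), (row=5, col=0), (row=6, col=1), (row=7, col=2)
  Distance 10: (row=0, col=4), (row=1, col=3), (row=2, col=2), (row=3, col=1), (row=4, col=0), (row=6, col=0), (row=7, col=1)
  Distance 11: (row=0, col=3), (row=1, col=2), (row=2, col=1), (row=3, col=0), (row=7, col=0)
  Distance 12: (row=0, col=2), (row=1, col=1), (row=2, col=0)
  Distance 13: (row=0, col=1), (row=1, col=0)
  Distance 14: (row=0, col=0)
Total reachable: 94 (grid has 94 open cells total)

Answer: Reachable cells: 94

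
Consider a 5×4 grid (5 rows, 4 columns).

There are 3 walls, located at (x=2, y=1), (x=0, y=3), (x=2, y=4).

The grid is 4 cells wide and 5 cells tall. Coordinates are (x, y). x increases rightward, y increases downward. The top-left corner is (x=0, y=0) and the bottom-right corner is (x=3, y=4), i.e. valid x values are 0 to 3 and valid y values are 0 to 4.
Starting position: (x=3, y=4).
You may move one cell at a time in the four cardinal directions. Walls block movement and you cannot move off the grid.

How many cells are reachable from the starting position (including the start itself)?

BFS flood-fill from (x=3, y=4):
  Distance 0: (x=3, y=4)
  Distance 1: (x=3, y=3)
  Distance 2: (x=3, y=2), (x=2, y=3)
  Distance 3: (x=3, y=1), (x=2, y=2), (x=1, y=3)
  Distance 4: (x=3, y=0), (x=1, y=2), (x=1, y=4)
  Distance 5: (x=2, y=0), (x=1, y=1), (x=0, y=2), (x=0, y=4)
  Distance 6: (x=1, y=0), (x=0, y=1)
  Distance 7: (x=0, y=0)
Total reachable: 17 (grid has 17 open cells total)

Answer: Reachable cells: 17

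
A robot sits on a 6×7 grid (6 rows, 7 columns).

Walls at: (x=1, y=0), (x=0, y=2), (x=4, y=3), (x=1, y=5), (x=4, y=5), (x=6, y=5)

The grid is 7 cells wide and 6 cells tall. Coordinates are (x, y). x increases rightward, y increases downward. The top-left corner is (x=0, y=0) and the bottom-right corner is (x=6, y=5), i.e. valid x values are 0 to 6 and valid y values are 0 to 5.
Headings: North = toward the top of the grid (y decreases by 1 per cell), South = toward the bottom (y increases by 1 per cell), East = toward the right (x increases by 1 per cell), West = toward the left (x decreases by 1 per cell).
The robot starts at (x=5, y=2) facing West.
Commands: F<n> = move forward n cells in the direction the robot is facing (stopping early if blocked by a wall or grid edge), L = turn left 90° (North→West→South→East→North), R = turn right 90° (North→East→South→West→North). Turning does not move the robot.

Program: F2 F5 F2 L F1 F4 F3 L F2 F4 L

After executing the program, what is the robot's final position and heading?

Start: (x=5, y=2), facing West
  F2: move forward 2, now at (x=3, y=2)
  F5: move forward 2/5 (blocked), now at (x=1, y=2)
  F2: move forward 0/2 (blocked), now at (x=1, y=2)
  L: turn left, now facing South
  F1: move forward 1, now at (x=1, y=3)
  F4: move forward 1/4 (blocked), now at (x=1, y=4)
  F3: move forward 0/3 (blocked), now at (x=1, y=4)
  L: turn left, now facing East
  F2: move forward 2, now at (x=3, y=4)
  F4: move forward 3/4 (blocked), now at (x=6, y=4)
  L: turn left, now facing North
Final: (x=6, y=4), facing North

Answer: Final position: (x=6, y=4), facing North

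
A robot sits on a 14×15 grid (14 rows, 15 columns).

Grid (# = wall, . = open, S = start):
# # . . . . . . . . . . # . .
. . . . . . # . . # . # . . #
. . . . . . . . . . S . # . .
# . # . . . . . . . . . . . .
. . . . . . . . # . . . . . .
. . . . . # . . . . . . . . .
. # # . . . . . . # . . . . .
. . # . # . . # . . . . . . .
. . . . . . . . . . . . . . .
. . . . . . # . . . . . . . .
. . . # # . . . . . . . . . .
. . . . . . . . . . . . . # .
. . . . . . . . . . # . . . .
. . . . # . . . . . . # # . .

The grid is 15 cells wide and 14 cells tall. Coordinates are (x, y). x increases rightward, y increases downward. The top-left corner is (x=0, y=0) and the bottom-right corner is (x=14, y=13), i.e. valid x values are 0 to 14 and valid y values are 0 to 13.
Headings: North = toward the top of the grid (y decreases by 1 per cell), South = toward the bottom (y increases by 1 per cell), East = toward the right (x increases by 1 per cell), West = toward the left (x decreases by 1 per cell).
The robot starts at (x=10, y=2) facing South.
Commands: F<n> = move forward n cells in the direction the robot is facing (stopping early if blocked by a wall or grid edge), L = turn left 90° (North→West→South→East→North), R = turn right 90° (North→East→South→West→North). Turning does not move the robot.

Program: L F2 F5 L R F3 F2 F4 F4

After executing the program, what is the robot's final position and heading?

Start: (x=10, y=2), facing South
  L: turn left, now facing East
  F2: move forward 1/2 (blocked), now at (x=11, y=2)
  F5: move forward 0/5 (blocked), now at (x=11, y=2)
  L: turn left, now facing North
  R: turn right, now facing East
  F3: move forward 0/3 (blocked), now at (x=11, y=2)
  F2: move forward 0/2 (blocked), now at (x=11, y=2)
  F4: move forward 0/4 (blocked), now at (x=11, y=2)
  F4: move forward 0/4 (blocked), now at (x=11, y=2)
Final: (x=11, y=2), facing East

Answer: Final position: (x=11, y=2), facing East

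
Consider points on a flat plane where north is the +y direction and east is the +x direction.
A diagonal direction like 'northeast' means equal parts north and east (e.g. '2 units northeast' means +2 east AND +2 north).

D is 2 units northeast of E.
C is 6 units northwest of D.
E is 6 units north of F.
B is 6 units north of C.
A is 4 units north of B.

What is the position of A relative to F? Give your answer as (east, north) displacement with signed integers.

Place F at the origin (east=0, north=0).
  E is 6 units north of F: delta (east=+0, north=+6); E at (east=0, north=6).
  D is 2 units northeast of E: delta (east=+2, north=+2); D at (east=2, north=8).
  C is 6 units northwest of D: delta (east=-6, north=+6); C at (east=-4, north=14).
  B is 6 units north of C: delta (east=+0, north=+6); B at (east=-4, north=20).
  A is 4 units north of B: delta (east=+0, north=+4); A at (east=-4, north=24).
Therefore A relative to F: (east=-4, north=24).

Answer: A is at (east=-4, north=24) relative to F.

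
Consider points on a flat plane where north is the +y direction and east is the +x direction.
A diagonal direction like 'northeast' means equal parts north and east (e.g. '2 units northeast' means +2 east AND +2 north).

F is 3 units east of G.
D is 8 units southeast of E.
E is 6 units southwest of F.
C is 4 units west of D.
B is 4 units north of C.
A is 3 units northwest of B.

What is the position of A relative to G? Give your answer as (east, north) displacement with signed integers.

Place G at the origin (east=0, north=0).
  F is 3 units east of G: delta (east=+3, north=+0); F at (east=3, north=0).
  E is 6 units southwest of F: delta (east=-6, north=-6); E at (east=-3, north=-6).
  D is 8 units southeast of E: delta (east=+8, north=-8); D at (east=5, north=-14).
  C is 4 units west of D: delta (east=-4, north=+0); C at (east=1, north=-14).
  B is 4 units north of C: delta (east=+0, north=+4); B at (east=1, north=-10).
  A is 3 units northwest of B: delta (east=-3, north=+3); A at (east=-2, north=-7).
Therefore A relative to G: (east=-2, north=-7).

Answer: A is at (east=-2, north=-7) relative to G.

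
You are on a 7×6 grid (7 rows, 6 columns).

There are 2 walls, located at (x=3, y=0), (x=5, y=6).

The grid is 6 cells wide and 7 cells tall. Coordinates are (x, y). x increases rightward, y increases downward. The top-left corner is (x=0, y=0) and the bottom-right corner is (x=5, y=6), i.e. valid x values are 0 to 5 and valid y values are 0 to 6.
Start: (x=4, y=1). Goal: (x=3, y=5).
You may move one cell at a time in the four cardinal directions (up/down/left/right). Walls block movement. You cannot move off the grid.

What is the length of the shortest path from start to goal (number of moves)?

BFS from (x=4, y=1) until reaching (x=3, y=5):
  Distance 0: (x=4, y=1)
  Distance 1: (x=4, y=0), (x=3, y=1), (x=5, y=1), (x=4, y=2)
  Distance 2: (x=5, y=0), (x=2, y=1), (x=3, y=2), (x=5, y=2), (x=4, y=3)
  Distance 3: (x=2, y=0), (x=1, y=1), (x=2, y=2), (x=3, y=3), (x=5, y=3), (x=4, y=4)
  Distance 4: (x=1, y=0), (x=0, y=1), (x=1, y=2), (x=2, y=3), (x=3, y=4), (x=5, y=4), (x=4, y=5)
  Distance 5: (x=0, y=0), (x=0, y=2), (x=1, y=3), (x=2, y=4), (x=3, y=5), (x=5, y=5), (x=4, y=6)  <- goal reached here
One shortest path (5 moves): (x=4, y=1) -> (x=3, y=1) -> (x=3, y=2) -> (x=3, y=3) -> (x=3, y=4) -> (x=3, y=5)

Answer: Shortest path length: 5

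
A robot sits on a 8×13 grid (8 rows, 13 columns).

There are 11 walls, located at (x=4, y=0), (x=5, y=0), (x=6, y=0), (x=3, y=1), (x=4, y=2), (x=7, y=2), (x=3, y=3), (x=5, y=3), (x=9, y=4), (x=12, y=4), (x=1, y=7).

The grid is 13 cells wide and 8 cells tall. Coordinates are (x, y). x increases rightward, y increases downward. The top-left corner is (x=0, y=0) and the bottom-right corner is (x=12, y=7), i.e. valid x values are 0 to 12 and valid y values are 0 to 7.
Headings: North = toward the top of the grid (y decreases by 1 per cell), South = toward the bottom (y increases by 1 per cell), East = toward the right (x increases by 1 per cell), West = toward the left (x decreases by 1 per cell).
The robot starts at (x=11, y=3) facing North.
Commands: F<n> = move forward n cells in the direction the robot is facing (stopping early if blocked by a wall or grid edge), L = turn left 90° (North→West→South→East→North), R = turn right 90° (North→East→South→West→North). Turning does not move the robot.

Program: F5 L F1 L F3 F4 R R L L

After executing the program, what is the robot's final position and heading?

Answer: Final position: (x=10, y=7), facing South

Derivation:
Start: (x=11, y=3), facing North
  F5: move forward 3/5 (blocked), now at (x=11, y=0)
  L: turn left, now facing West
  F1: move forward 1, now at (x=10, y=0)
  L: turn left, now facing South
  F3: move forward 3, now at (x=10, y=3)
  F4: move forward 4, now at (x=10, y=7)
  R: turn right, now facing West
  R: turn right, now facing North
  L: turn left, now facing West
  L: turn left, now facing South
Final: (x=10, y=7), facing South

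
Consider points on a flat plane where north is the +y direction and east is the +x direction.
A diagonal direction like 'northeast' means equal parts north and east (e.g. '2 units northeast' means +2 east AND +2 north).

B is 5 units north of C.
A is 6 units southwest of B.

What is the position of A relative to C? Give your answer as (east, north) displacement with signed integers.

Answer: A is at (east=-6, north=-1) relative to C.

Derivation:
Place C at the origin (east=0, north=0).
  B is 5 units north of C: delta (east=+0, north=+5); B at (east=0, north=5).
  A is 6 units southwest of B: delta (east=-6, north=-6); A at (east=-6, north=-1).
Therefore A relative to C: (east=-6, north=-1).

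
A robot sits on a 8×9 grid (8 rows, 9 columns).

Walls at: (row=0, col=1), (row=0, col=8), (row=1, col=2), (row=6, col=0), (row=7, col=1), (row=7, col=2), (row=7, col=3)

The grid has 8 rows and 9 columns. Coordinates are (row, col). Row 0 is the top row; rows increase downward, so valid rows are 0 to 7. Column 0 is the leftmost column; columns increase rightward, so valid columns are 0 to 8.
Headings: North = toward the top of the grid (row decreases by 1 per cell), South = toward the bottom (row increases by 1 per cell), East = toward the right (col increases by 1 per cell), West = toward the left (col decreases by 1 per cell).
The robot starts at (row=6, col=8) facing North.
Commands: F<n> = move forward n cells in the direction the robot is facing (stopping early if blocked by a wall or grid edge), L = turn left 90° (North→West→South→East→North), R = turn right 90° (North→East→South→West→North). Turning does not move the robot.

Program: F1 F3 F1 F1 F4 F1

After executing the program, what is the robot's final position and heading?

Answer: Final position: (row=1, col=8), facing North

Derivation:
Start: (row=6, col=8), facing North
  F1: move forward 1, now at (row=5, col=8)
  F3: move forward 3, now at (row=2, col=8)
  F1: move forward 1, now at (row=1, col=8)
  F1: move forward 0/1 (blocked), now at (row=1, col=8)
  F4: move forward 0/4 (blocked), now at (row=1, col=8)
  F1: move forward 0/1 (blocked), now at (row=1, col=8)
Final: (row=1, col=8), facing North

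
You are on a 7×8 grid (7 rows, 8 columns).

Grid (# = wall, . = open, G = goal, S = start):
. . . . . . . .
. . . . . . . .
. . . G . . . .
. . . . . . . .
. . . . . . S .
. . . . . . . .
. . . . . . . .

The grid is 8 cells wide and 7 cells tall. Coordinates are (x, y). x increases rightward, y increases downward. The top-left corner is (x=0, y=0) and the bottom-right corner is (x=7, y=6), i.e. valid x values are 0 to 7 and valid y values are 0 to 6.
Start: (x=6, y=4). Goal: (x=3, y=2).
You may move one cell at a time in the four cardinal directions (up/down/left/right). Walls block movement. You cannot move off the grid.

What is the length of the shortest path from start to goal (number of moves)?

BFS from (x=6, y=4) until reaching (x=3, y=2):
  Distance 0: (x=6, y=4)
  Distance 1: (x=6, y=3), (x=5, y=4), (x=7, y=4), (x=6, y=5)
  Distance 2: (x=6, y=2), (x=5, y=3), (x=7, y=3), (x=4, y=4), (x=5, y=5), (x=7, y=5), (x=6, y=6)
  Distance 3: (x=6, y=1), (x=5, y=2), (x=7, y=2), (x=4, y=3), (x=3, y=4), (x=4, y=5), (x=5, y=6), (x=7, y=6)
  Distance 4: (x=6, y=0), (x=5, y=1), (x=7, y=1), (x=4, y=2), (x=3, y=3), (x=2, y=4), (x=3, y=5), (x=4, y=6)
  Distance 5: (x=5, y=0), (x=7, y=0), (x=4, y=1), (x=3, y=2), (x=2, y=3), (x=1, y=4), (x=2, y=5), (x=3, y=6)  <- goal reached here
One shortest path (5 moves): (x=6, y=4) -> (x=5, y=4) -> (x=4, y=4) -> (x=3, y=4) -> (x=3, y=3) -> (x=3, y=2)

Answer: Shortest path length: 5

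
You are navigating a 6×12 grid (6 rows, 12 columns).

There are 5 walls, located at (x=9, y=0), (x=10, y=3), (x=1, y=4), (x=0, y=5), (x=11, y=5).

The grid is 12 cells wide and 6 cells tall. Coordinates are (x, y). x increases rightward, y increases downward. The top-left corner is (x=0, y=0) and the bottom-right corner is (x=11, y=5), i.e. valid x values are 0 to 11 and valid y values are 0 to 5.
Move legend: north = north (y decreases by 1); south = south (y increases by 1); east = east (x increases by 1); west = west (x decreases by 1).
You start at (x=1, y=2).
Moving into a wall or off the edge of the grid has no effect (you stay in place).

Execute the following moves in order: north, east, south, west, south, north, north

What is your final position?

Answer: Final position: (x=1, y=1)

Derivation:
Start: (x=1, y=2)
  north (north): (x=1, y=2) -> (x=1, y=1)
  east (east): (x=1, y=1) -> (x=2, y=1)
  south (south): (x=2, y=1) -> (x=2, y=2)
  west (west): (x=2, y=2) -> (x=1, y=2)
  south (south): (x=1, y=2) -> (x=1, y=3)
  north (north): (x=1, y=3) -> (x=1, y=2)
  north (north): (x=1, y=2) -> (x=1, y=1)
Final: (x=1, y=1)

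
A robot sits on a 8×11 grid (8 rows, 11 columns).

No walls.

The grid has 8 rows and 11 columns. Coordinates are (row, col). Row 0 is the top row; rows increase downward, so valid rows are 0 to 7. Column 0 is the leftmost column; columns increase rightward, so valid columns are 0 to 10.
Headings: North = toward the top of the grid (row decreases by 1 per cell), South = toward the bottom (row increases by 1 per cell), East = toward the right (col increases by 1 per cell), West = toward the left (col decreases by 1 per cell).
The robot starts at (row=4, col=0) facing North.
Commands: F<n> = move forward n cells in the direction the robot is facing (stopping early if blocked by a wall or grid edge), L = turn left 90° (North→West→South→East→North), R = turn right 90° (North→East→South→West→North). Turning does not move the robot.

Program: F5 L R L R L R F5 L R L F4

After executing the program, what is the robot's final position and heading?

Start: (row=4, col=0), facing North
  F5: move forward 4/5 (blocked), now at (row=0, col=0)
  L: turn left, now facing West
  R: turn right, now facing North
  L: turn left, now facing West
  R: turn right, now facing North
  L: turn left, now facing West
  R: turn right, now facing North
  F5: move forward 0/5 (blocked), now at (row=0, col=0)
  L: turn left, now facing West
  R: turn right, now facing North
  L: turn left, now facing West
  F4: move forward 0/4 (blocked), now at (row=0, col=0)
Final: (row=0, col=0), facing West

Answer: Final position: (row=0, col=0), facing West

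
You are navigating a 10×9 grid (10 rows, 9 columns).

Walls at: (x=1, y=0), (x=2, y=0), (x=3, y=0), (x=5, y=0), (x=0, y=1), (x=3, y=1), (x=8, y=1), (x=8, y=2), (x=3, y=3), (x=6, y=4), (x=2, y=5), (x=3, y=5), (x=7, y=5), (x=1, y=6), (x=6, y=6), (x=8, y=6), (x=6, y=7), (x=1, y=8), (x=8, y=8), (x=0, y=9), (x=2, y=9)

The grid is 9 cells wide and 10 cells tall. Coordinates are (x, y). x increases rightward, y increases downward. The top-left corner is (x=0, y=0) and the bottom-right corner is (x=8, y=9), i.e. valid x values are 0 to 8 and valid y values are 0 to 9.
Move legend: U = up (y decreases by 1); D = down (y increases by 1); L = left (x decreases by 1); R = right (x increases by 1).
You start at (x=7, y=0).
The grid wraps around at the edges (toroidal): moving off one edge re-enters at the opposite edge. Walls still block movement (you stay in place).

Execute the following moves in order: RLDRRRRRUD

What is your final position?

Answer: Final position: (x=7, y=1)

Derivation:
Start: (x=7, y=0)
  R (right): (x=7, y=0) -> (x=8, y=0)
  L (left): (x=8, y=0) -> (x=7, y=0)
  D (down): (x=7, y=0) -> (x=7, y=1)
  [×5]R (right): blocked, stay at (x=7, y=1)
  U (up): (x=7, y=1) -> (x=7, y=0)
  D (down): (x=7, y=0) -> (x=7, y=1)
Final: (x=7, y=1)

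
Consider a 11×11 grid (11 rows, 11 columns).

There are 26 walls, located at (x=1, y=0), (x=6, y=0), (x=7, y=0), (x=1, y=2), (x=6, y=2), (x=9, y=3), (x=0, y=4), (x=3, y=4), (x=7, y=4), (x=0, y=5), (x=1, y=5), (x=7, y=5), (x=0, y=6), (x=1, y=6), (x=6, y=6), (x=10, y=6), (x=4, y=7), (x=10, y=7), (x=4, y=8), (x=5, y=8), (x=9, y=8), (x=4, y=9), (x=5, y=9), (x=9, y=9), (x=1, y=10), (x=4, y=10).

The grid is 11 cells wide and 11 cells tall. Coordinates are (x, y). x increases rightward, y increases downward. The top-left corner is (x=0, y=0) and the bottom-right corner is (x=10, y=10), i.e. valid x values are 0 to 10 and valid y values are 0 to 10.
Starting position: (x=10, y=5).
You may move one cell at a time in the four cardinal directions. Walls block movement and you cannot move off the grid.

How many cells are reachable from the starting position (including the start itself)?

Answer: Reachable cells: 95

Derivation:
BFS flood-fill from (x=10, y=5):
  Distance 0: (x=10, y=5)
  Distance 1: (x=10, y=4), (x=9, y=5)
  Distance 2: (x=10, y=3), (x=9, y=4), (x=8, y=5), (x=9, y=6)
  Distance 3: (x=10, y=2), (x=8, y=4), (x=8, y=6), (x=9, y=7)
  Distance 4: (x=10, y=1), (x=9, y=2), (x=8, y=3), (x=7, y=6), (x=8, y=7)
  Distance 5: (x=10, y=0), (x=9, y=1), (x=8, y=2), (x=7, y=3), (x=7, y=7), (x=8, y=8)
  Distance 6: (x=9, y=0), (x=8, y=1), (x=7, y=2), (x=6, y=3), (x=6, y=7), (x=7, y=8), (x=8, y=9)
  Distance 7: (x=8, y=0), (x=7, y=1), (x=5, y=3), (x=6, y=4), (x=5, y=7), (x=6, y=8), (x=7, y=9), (x=8, y=10)
  Distance 8: (x=6, y=1), (x=5, y=2), (x=4, y=3), (x=5, y=4), (x=6, y=5), (x=5, y=6), (x=6, y=9), (x=7, y=10), (x=9, y=10)
  Distance 9: (x=5, y=1), (x=4, y=2), (x=3, y=3), (x=4, y=4), (x=5, y=5), (x=4, y=6), (x=6, y=10), (x=10, y=10)
  Distance 10: (x=5, y=0), (x=4, y=1), (x=3, y=2), (x=2, y=3), (x=4, y=5), (x=3, y=6), (x=10, y=9), (x=5, y=10)
  Distance 11: (x=4, y=0), (x=3, y=1), (x=2, y=2), (x=1, y=3), (x=2, y=4), (x=3, y=5), (x=2, y=6), (x=3, y=7), (x=10, y=8)
  Distance 12: (x=3, y=0), (x=2, y=1), (x=0, y=3), (x=1, y=4), (x=2, y=5), (x=2, y=7), (x=3, y=8)
  Distance 13: (x=2, y=0), (x=1, y=1), (x=0, y=2), (x=1, y=7), (x=2, y=8), (x=3, y=9)
  Distance 14: (x=0, y=1), (x=0, y=7), (x=1, y=8), (x=2, y=9), (x=3, y=10)
  Distance 15: (x=0, y=0), (x=0, y=8), (x=1, y=9), (x=2, y=10)
  Distance 16: (x=0, y=9)
  Distance 17: (x=0, y=10)
Total reachable: 95 (grid has 95 open cells total)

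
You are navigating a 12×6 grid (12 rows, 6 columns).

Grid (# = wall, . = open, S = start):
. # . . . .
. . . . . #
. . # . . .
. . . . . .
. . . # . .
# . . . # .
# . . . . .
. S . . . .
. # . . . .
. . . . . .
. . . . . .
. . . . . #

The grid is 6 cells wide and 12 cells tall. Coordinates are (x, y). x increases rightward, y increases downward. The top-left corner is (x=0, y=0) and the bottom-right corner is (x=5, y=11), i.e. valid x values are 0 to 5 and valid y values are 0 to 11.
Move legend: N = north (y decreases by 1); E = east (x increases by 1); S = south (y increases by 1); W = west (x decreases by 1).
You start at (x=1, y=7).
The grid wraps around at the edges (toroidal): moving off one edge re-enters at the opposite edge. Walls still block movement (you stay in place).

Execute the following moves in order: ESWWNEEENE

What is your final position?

Start: (x=1, y=7)
  E (east): (x=1, y=7) -> (x=2, y=7)
  S (south): (x=2, y=7) -> (x=2, y=8)
  W (west): blocked, stay at (x=2, y=8)
  W (west): blocked, stay at (x=2, y=8)
  N (north): (x=2, y=8) -> (x=2, y=7)
  E (east): (x=2, y=7) -> (x=3, y=7)
  E (east): (x=3, y=7) -> (x=4, y=7)
  E (east): (x=4, y=7) -> (x=5, y=7)
  N (north): (x=5, y=7) -> (x=5, y=6)
  E (east): blocked, stay at (x=5, y=6)
Final: (x=5, y=6)

Answer: Final position: (x=5, y=6)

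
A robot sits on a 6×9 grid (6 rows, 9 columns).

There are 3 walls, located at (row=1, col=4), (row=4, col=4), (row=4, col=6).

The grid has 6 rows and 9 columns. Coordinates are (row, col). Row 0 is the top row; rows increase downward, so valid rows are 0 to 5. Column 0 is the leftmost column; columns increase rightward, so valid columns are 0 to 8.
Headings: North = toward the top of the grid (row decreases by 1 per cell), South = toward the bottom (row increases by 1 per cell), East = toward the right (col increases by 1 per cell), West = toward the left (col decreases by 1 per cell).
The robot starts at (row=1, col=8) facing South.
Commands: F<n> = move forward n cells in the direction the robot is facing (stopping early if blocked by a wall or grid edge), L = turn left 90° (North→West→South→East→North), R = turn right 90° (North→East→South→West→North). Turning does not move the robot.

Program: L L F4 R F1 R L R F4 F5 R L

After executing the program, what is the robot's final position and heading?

Answer: Final position: (row=5, col=8), facing South

Derivation:
Start: (row=1, col=8), facing South
  L: turn left, now facing East
  L: turn left, now facing North
  F4: move forward 1/4 (blocked), now at (row=0, col=8)
  R: turn right, now facing East
  F1: move forward 0/1 (blocked), now at (row=0, col=8)
  R: turn right, now facing South
  L: turn left, now facing East
  R: turn right, now facing South
  F4: move forward 4, now at (row=4, col=8)
  F5: move forward 1/5 (blocked), now at (row=5, col=8)
  R: turn right, now facing West
  L: turn left, now facing South
Final: (row=5, col=8), facing South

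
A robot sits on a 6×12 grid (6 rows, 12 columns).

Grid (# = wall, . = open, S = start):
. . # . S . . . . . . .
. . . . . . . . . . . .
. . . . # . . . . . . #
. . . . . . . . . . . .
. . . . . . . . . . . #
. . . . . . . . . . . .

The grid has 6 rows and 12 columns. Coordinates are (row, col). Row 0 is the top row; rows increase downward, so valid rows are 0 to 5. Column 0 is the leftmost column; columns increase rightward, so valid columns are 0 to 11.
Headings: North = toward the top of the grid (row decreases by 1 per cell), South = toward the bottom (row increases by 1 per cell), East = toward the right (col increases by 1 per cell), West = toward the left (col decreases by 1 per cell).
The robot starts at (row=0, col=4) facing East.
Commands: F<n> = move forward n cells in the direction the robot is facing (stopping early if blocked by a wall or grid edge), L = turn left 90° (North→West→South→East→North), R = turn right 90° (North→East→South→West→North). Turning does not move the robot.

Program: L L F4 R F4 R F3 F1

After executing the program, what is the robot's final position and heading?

Answer: Final position: (row=0, col=7), facing East

Derivation:
Start: (row=0, col=4), facing East
  L: turn left, now facing North
  L: turn left, now facing West
  F4: move forward 1/4 (blocked), now at (row=0, col=3)
  R: turn right, now facing North
  F4: move forward 0/4 (blocked), now at (row=0, col=3)
  R: turn right, now facing East
  F3: move forward 3, now at (row=0, col=6)
  F1: move forward 1, now at (row=0, col=7)
Final: (row=0, col=7), facing East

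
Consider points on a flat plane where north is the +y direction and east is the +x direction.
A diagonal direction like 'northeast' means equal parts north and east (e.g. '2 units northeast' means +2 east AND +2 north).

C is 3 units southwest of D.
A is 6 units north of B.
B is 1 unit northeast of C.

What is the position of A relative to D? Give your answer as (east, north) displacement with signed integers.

Answer: A is at (east=-2, north=4) relative to D.

Derivation:
Place D at the origin (east=0, north=0).
  C is 3 units southwest of D: delta (east=-3, north=-3); C at (east=-3, north=-3).
  B is 1 unit northeast of C: delta (east=+1, north=+1); B at (east=-2, north=-2).
  A is 6 units north of B: delta (east=+0, north=+6); A at (east=-2, north=4).
Therefore A relative to D: (east=-2, north=4).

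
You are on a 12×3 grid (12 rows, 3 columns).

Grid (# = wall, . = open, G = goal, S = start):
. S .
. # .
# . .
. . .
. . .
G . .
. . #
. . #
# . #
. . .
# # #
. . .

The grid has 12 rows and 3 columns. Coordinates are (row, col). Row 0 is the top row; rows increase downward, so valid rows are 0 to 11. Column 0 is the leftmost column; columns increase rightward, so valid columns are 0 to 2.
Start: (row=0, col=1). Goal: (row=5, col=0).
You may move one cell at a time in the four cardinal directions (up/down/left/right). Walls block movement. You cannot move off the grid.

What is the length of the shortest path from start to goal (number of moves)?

Answer: Shortest path length: 8

Derivation:
BFS from (row=0, col=1) until reaching (row=5, col=0):
  Distance 0: (row=0, col=1)
  Distance 1: (row=0, col=0), (row=0, col=2)
  Distance 2: (row=1, col=0), (row=1, col=2)
  Distance 3: (row=2, col=2)
  Distance 4: (row=2, col=1), (row=3, col=2)
  Distance 5: (row=3, col=1), (row=4, col=2)
  Distance 6: (row=3, col=0), (row=4, col=1), (row=5, col=2)
  Distance 7: (row=4, col=0), (row=5, col=1)
  Distance 8: (row=5, col=0), (row=6, col=1)  <- goal reached here
One shortest path (8 moves): (row=0, col=1) -> (row=0, col=2) -> (row=1, col=2) -> (row=2, col=2) -> (row=2, col=1) -> (row=3, col=1) -> (row=3, col=0) -> (row=4, col=0) -> (row=5, col=0)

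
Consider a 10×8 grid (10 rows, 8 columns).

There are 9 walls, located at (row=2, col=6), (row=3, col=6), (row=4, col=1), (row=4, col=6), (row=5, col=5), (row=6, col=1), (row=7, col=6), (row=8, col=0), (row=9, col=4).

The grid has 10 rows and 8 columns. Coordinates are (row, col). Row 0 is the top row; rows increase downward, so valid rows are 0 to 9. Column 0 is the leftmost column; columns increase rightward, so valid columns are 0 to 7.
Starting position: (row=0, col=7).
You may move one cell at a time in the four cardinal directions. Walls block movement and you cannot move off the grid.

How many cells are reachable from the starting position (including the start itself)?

Answer: Reachable cells: 71

Derivation:
BFS flood-fill from (row=0, col=7):
  Distance 0: (row=0, col=7)
  Distance 1: (row=0, col=6), (row=1, col=7)
  Distance 2: (row=0, col=5), (row=1, col=6), (row=2, col=7)
  Distance 3: (row=0, col=4), (row=1, col=5), (row=3, col=7)
  Distance 4: (row=0, col=3), (row=1, col=4), (row=2, col=5), (row=4, col=7)
  Distance 5: (row=0, col=2), (row=1, col=3), (row=2, col=4), (row=3, col=5), (row=5, col=7)
  Distance 6: (row=0, col=1), (row=1, col=2), (row=2, col=3), (row=3, col=4), (row=4, col=5), (row=5, col=6), (row=6, col=7)
  Distance 7: (row=0, col=0), (row=1, col=1), (row=2, col=2), (row=3, col=3), (row=4, col=4), (row=6, col=6), (row=7, col=7)
  Distance 8: (row=1, col=0), (row=2, col=1), (row=3, col=2), (row=4, col=3), (row=5, col=4), (row=6, col=5), (row=8, col=7)
  Distance 9: (row=2, col=0), (row=3, col=1), (row=4, col=2), (row=5, col=3), (row=6, col=4), (row=7, col=5), (row=8, col=6), (row=9, col=7)
  Distance 10: (row=3, col=0), (row=5, col=2), (row=6, col=3), (row=7, col=4), (row=8, col=5), (row=9, col=6)
  Distance 11: (row=4, col=0), (row=5, col=1), (row=6, col=2), (row=7, col=3), (row=8, col=4), (row=9, col=5)
  Distance 12: (row=5, col=0), (row=7, col=2), (row=8, col=3)
  Distance 13: (row=6, col=0), (row=7, col=1), (row=8, col=2), (row=9, col=3)
  Distance 14: (row=7, col=0), (row=8, col=1), (row=9, col=2)
  Distance 15: (row=9, col=1)
  Distance 16: (row=9, col=0)
Total reachable: 71 (grid has 71 open cells total)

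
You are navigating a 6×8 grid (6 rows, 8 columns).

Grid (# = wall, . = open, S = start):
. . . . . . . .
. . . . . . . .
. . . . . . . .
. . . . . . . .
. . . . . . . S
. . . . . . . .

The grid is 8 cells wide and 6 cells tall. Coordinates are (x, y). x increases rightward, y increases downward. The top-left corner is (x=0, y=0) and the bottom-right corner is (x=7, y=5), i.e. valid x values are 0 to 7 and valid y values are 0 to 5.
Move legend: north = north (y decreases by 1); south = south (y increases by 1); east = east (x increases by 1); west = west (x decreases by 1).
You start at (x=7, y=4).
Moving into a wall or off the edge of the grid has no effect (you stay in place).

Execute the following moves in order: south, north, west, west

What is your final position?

Answer: Final position: (x=5, y=4)

Derivation:
Start: (x=7, y=4)
  south (south): (x=7, y=4) -> (x=7, y=5)
  north (north): (x=7, y=5) -> (x=7, y=4)
  west (west): (x=7, y=4) -> (x=6, y=4)
  west (west): (x=6, y=4) -> (x=5, y=4)
Final: (x=5, y=4)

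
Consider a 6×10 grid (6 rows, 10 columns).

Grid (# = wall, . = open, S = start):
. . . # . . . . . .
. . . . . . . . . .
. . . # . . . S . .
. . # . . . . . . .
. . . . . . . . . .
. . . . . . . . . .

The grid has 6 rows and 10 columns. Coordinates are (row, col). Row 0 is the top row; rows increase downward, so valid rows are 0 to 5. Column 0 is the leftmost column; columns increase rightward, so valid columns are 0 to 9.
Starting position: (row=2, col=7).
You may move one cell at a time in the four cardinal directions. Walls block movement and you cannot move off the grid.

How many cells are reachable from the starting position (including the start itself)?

Answer: Reachable cells: 57

Derivation:
BFS flood-fill from (row=2, col=7):
  Distance 0: (row=2, col=7)
  Distance 1: (row=1, col=7), (row=2, col=6), (row=2, col=8), (row=3, col=7)
  Distance 2: (row=0, col=7), (row=1, col=6), (row=1, col=8), (row=2, col=5), (row=2, col=9), (row=3, col=6), (row=3, col=8), (row=4, col=7)
  Distance 3: (row=0, col=6), (row=0, col=8), (row=1, col=5), (row=1, col=9), (row=2, col=4), (row=3, col=5), (row=3, col=9), (row=4, col=6), (row=4, col=8), (row=5, col=7)
  Distance 4: (row=0, col=5), (row=0, col=9), (row=1, col=4), (row=3, col=4), (row=4, col=5), (row=4, col=9), (row=5, col=6), (row=5, col=8)
  Distance 5: (row=0, col=4), (row=1, col=3), (row=3, col=3), (row=4, col=4), (row=5, col=5), (row=5, col=9)
  Distance 6: (row=1, col=2), (row=4, col=3), (row=5, col=4)
  Distance 7: (row=0, col=2), (row=1, col=1), (row=2, col=2), (row=4, col=2), (row=5, col=3)
  Distance 8: (row=0, col=1), (row=1, col=0), (row=2, col=1), (row=4, col=1), (row=5, col=2)
  Distance 9: (row=0, col=0), (row=2, col=0), (row=3, col=1), (row=4, col=0), (row=5, col=1)
  Distance 10: (row=3, col=0), (row=5, col=0)
Total reachable: 57 (grid has 57 open cells total)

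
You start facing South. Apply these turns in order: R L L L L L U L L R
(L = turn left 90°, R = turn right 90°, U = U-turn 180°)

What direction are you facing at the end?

Start: South
  R (right (90° clockwise)) -> West
  L (left (90° counter-clockwise)) -> South
  L (left (90° counter-clockwise)) -> East
  L (left (90° counter-clockwise)) -> North
  L (left (90° counter-clockwise)) -> West
  L (left (90° counter-clockwise)) -> South
  U (U-turn (180°)) -> North
  L (left (90° counter-clockwise)) -> West
  L (left (90° counter-clockwise)) -> South
  R (right (90° clockwise)) -> West
Final: West

Answer: Final heading: West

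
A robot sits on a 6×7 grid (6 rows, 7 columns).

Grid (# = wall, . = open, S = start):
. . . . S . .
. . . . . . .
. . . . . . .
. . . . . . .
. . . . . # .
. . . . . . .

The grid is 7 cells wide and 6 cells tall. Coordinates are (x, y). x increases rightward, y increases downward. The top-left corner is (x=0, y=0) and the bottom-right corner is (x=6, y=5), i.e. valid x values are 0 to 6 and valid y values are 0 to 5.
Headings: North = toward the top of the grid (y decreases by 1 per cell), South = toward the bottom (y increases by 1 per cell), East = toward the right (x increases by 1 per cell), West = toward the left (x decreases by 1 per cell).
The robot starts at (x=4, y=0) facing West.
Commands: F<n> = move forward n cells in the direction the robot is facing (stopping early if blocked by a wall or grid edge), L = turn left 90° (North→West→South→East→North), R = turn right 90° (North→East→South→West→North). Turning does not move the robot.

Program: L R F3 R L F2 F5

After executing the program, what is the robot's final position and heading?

Start: (x=4, y=0), facing West
  L: turn left, now facing South
  R: turn right, now facing West
  F3: move forward 3, now at (x=1, y=0)
  R: turn right, now facing North
  L: turn left, now facing West
  F2: move forward 1/2 (blocked), now at (x=0, y=0)
  F5: move forward 0/5 (blocked), now at (x=0, y=0)
Final: (x=0, y=0), facing West

Answer: Final position: (x=0, y=0), facing West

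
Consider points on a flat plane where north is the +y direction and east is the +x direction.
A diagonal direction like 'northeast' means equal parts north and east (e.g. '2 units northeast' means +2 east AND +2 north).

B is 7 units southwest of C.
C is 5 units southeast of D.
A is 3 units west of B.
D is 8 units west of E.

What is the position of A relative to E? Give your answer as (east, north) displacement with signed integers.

Place E at the origin (east=0, north=0).
  D is 8 units west of E: delta (east=-8, north=+0); D at (east=-8, north=0).
  C is 5 units southeast of D: delta (east=+5, north=-5); C at (east=-3, north=-5).
  B is 7 units southwest of C: delta (east=-7, north=-7); B at (east=-10, north=-12).
  A is 3 units west of B: delta (east=-3, north=+0); A at (east=-13, north=-12).
Therefore A relative to E: (east=-13, north=-12).

Answer: A is at (east=-13, north=-12) relative to E.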